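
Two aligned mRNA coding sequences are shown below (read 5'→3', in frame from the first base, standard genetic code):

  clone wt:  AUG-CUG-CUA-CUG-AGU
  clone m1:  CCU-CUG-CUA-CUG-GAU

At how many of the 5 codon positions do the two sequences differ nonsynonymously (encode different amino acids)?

Codon 1: AUG Met / CCU Pro — nonsynonymous.
Codon 2: CUG Leu / CUG Leu — identical.
Codon 3: CUA Leu / CUA Leu — identical.
Codon 4: CUG Leu / CUG Leu — identical.
Codon 5: AGU Ser / GAU Asp — nonsynonymous.
Nonsynonymous differences: 2.

2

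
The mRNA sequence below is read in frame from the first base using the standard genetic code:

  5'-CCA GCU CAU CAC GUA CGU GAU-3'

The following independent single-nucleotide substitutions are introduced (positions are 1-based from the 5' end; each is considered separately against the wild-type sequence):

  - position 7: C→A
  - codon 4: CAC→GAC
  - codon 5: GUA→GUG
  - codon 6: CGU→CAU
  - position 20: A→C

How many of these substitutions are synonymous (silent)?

1

Codon 3: CAU (His) → AAU (Asn) — missense.
Codon 4: CAC (His) → GAC (Asp) — missense.
Codon 5: GUA (Val) → GUG (Val) — synonymous.
Codon 6: CGU (Arg) → CAU (His) — missense.
Codon 7: GAU (Asp) → GCU (Ala) — missense.
Synonymous: 1 of 5.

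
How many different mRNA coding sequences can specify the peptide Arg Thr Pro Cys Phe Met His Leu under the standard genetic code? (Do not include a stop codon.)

Arg: 6 codons.
Thr: 4 codons.
Pro: 4 codons.
Cys: 2 codons.
Phe: 2 codons.
Met: 1 codon.
His: 2 codons.
Leu: 6 codons.
6 × 4 × 4 × 2 × 2 × 1 × 2 × 6 = 4608.

4608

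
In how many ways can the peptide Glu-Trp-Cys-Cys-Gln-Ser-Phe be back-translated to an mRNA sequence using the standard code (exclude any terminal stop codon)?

Glu: 2 codons.
Trp: 1 codon.
Cys: 2 codons.
Cys: 2 codons.
Gln: 2 codons.
Ser: 6 codons.
Phe: 2 codons.
2 × 1 × 2 × 2 × 2 × 6 × 2 = 192.

192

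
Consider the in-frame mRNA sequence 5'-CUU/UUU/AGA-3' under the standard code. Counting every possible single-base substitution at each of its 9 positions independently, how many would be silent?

Codon 1 (CUU, Leu): 3 synonymous substitutions.
Codon 2 (UUU, Phe): 1 synonymous substitution.
Codon 3 (AGA, Arg): 2 synonymous substitutions.
Total: 3 + 1 + 2 = 6.

6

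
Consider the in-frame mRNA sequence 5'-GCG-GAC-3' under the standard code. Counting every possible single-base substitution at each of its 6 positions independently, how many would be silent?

Codon 1 (GCG, Ala): 3 synonymous substitutions.
Codon 2 (GAC, Asp): 1 synonymous substitution.
Total: 3 + 1 = 4.

4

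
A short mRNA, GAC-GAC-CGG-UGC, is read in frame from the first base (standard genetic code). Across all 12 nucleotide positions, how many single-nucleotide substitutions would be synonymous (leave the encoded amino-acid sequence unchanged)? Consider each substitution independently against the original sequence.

Codon 1 (GAC, Asp): 1 synonymous substitution.
Codon 2 (GAC, Asp): 1 synonymous substitution.
Codon 3 (CGG, Arg): 4 synonymous substitutions.
Codon 4 (UGC, Cys): 1 synonymous substitution.
Total: 1 + 1 + 4 + 1 = 7.

7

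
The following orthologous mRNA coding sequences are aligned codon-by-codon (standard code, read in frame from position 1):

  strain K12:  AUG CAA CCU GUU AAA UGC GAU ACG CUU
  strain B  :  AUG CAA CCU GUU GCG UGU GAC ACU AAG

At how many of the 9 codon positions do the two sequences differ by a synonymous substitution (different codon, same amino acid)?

Codon 1: AUG Met / AUG Met — identical.
Codon 2: CAA Gln / CAA Gln — identical.
Codon 3: CCU Pro / CCU Pro — identical.
Codon 4: GUU Val / GUU Val — identical.
Codon 5: AAA Lys / GCG Ala — nonsynonymous.
Codon 6: UGC Cys / UGU Cys — synonymous.
Codon 7: GAU Asp / GAC Asp — synonymous.
Codon 8: ACG Thr / ACU Thr — synonymous.
Codon 9: CUU Leu / AAG Lys — nonsynonymous.
Synonymous differences: 3.

3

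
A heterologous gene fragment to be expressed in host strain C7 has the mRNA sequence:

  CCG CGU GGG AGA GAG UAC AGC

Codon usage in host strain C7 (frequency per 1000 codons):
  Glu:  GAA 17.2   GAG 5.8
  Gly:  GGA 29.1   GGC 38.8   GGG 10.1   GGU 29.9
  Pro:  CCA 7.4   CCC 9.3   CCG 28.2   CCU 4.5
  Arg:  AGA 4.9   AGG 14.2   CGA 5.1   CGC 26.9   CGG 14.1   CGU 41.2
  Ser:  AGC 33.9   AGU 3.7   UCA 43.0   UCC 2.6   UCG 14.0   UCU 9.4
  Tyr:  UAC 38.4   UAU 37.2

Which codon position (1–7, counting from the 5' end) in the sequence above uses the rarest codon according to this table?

4

Codon 1 CCG (Pro): 28.2 per 1000.
Codon 2 CGU (Arg): 41.2 per 1000.
Codon 3 GGG (Gly): 10.1 per 1000.
Codon 4 AGA (Arg): 4.9 per 1000.
Codon 5 GAG (Glu): 5.8 per 1000.
Codon 6 UAC (Tyr): 38.4 per 1000.
Codon 7 AGC (Ser): 33.9 per 1000.
Lowest frequency is 4.9 at codon 4.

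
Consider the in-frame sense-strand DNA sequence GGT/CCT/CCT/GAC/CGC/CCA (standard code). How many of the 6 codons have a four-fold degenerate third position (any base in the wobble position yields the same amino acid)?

5

Codon 1 GGT (Gly): third position 4-fold.
Codon 2 CCT (Pro): third position 4-fold.
Codon 3 CCT (Pro): third position 4-fold.
Codon 4 GAC (Asp): third position 2-fold.
Codon 5 CGC (Arg): third position 4-fold.
Codon 6 CCA (Pro): third position 4-fold.
Four-fold degenerate third positions: 5.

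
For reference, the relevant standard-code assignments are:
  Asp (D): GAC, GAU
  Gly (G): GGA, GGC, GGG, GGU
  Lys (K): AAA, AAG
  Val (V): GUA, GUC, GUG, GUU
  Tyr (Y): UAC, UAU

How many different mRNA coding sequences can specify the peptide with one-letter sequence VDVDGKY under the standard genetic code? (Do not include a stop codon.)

Val: 4 codons.
Asp: 2 codons.
Val: 4 codons.
Asp: 2 codons.
Gly: 4 codons.
Lys: 2 codons.
Tyr: 2 codons.
4 × 2 × 4 × 2 × 4 × 2 × 2 = 1024.

1024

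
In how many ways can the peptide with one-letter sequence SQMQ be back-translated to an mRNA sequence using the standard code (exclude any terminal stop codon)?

24

Ser: 6 codons.
Gln: 2 codons.
Met: 1 codon.
Gln: 2 codons.
6 × 2 × 1 × 2 = 24.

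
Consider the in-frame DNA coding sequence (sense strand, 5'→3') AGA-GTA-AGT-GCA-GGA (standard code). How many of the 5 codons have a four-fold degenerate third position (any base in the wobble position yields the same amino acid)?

Codon 1 AGA (Arg): third position 2-fold.
Codon 2 GTA (Val): third position 4-fold.
Codon 3 AGT (Ser): third position 2-fold.
Codon 4 GCA (Ala): third position 4-fold.
Codon 5 GGA (Gly): third position 4-fold.
Four-fold degenerate third positions: 3.

3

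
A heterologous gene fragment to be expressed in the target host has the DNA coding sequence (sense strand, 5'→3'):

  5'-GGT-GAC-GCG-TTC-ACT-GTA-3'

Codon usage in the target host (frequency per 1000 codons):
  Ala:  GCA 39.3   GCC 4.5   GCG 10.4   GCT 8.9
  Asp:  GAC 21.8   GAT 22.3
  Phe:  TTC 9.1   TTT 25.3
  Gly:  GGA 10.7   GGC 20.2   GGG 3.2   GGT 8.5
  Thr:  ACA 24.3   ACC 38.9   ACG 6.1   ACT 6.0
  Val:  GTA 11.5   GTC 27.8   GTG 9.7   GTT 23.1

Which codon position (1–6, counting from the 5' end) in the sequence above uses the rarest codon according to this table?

Codon 1 GGT (Gly): 8.5 per 1000.
Codon 2 GAC (Asp): 21.8 per 1000.
Codon 3 GCG (Ala): 10.4 per 1000.
Codon 4 TTC (Phe): 9.1 per 1000.
Codon 5 ACT (Thr): 6.0 per 1000.
Codon 6 GTA (Val): 11.5 per 1000.
Lowest frequency is 6.0 at codon 5.

5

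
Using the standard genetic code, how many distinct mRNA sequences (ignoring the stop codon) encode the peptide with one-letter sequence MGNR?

Met: 1 codon.
Gly: 4 codons.
Asn: 2 codons.
Arg: 6 codons.
1 × 4 × 2 × 6 = 48.

48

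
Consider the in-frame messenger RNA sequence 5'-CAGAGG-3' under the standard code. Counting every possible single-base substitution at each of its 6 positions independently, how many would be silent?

Codon 1 (CAG, Gln): 1 synonymous substitution.
Codon 2 (AGG, Arg): 2 synonymous substitutions.
Total: 1 + 2 = 3.

3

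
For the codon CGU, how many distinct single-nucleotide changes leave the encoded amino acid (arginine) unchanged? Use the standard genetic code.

Position 1: none → 0 synonymous.
Position 2: none → 0 synonymous.
Position 3: CGC, CGA, CGG → 3 synonymous.
Total: 0 + 0 + 3 = 3.

3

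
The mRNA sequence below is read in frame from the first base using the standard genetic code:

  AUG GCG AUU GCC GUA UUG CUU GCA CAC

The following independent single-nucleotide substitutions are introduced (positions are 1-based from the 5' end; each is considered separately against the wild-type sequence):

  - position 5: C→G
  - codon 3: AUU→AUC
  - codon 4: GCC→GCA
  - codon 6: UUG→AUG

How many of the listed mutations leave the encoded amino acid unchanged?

2

Codon 2: GCG (Ala) → GGG (Gly) — missense.
Codon 3: AUU (Ile) → AUC (Ile) — synonymous.
Codon 4: GCC (Ala) → GCA (Ala) — synonymous.
Codon 6: UUG (Leu) → AUG (Met) — missense.
Synonymous: 2 of 4.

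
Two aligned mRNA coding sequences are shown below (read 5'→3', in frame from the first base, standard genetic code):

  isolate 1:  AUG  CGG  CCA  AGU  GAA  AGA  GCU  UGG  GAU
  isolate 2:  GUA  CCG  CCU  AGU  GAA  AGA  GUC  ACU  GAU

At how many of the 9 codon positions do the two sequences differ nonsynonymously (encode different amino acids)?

4

Codon 1: AUG Met / GUA Val — nonsynonymous.
Codon 2: CGG Arg / CCG Pro — nonsynonymous.
Codon 3: CCA Pro / CCU Pro — synonymous.
Codon 4: AGU Ser / AGU Ser — identical.
Codon 5: GAA Glu / GAA Glu — identical.
Codon 6: AGA Arg / AGA Arg — identical.
Codon 7: GCU Ala / GUC Val — nonsynonymous.
Codon 8: UGG Trp / ACU Thr — nonsynonymous.
Codon 9: GAU Asp / GAU Asp — identical.
Nonsynonymous differences: 4.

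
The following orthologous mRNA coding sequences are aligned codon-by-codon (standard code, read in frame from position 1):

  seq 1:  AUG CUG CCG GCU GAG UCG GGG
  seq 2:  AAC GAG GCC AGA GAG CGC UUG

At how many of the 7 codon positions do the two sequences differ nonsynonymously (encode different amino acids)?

6

Codon 1: AUG Met / AAC Asn — nonsynonymous.
Codon 2: CUG Leu / GAG Glu — nonsynonymous.
Codon 3: CCG Pro / GCC Ala — nonsynonymous.
Codon 4: GCU Ala / AGA Arg — nonsynonymous.
Codon 5: GAG Glu / GAG Glu — identical.
Codon 6: UCG Ser / CGC Arg — nonsynonymous.
Codon 7: GGG Gly / UUG Leu — nonsynonymous.
Nonsynonymous differences: 6.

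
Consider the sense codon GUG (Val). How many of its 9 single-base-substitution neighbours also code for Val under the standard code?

3

Position 1: none → 0 synonymous.
Position 2: none → 0 synonymous.
Position 3: GUU, GUC, GUA → 3 synonymous.
Total: 0 + 0 + 3 = 3.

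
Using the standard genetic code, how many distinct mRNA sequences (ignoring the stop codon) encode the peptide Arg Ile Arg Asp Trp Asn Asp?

864

Arg: 6 codons.
Ile: 3 codons.
Arg: 6 codons.
Asp: 2 codons.
Trp: 1 codon.
Asn: 2 codons.
Asp: 2 codons.
6 × 3 × 6 × 2 × 1 × 2 × 2 = 864.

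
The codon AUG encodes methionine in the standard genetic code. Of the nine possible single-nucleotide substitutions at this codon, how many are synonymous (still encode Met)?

0

Position 1: none → 0 synonymous.
Position 2: none → 0 synonymous.
Position 3: none → 0 synonymous.
Total: 0 + 0 + 0 = 0.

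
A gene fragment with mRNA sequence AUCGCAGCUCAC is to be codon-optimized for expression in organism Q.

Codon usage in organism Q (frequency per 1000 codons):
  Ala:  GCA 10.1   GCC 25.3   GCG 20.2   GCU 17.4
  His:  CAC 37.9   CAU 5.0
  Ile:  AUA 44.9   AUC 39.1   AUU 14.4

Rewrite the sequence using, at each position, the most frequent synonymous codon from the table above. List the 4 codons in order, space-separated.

Codon 1 (Ile): best is AUA at 44.9.
Codon 2 (Ala): best is GCC at 25.3.
Codon 3 (Ala): best is GCC at 25.3.
Codon 4 (His): best is CAC at 37.9.

AUA GCC GCC CAC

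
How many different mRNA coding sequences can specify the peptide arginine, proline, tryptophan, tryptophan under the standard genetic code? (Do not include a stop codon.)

Arg: 6 codons.
Pro: 4 codons.
Trp: 1 codon.
Trp: 1 codon.
6 × 4 × 1 × 1 = 24.

24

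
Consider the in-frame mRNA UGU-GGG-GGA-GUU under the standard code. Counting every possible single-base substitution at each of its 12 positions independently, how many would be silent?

Codon 1 (UGU, Cys): 1 synonymous substitution.
Codon 2 (GGG, Gly): 3 synonymous substitutions.
Codon 3 (GGA, Gly): 3 synonymous substitutions.
Codon 4 (GUU, Val): 3 synonymous substitutions.
Total: 1 + 3 + 3 + 3 = 10.

10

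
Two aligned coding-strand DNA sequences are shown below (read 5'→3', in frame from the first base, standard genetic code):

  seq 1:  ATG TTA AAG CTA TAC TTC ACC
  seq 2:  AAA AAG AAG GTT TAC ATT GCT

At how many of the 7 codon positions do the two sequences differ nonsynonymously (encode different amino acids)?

5

Codon 1: ATG Met / AAA Lys — nonsynonymous.
Codon 2: TTA Leu / AAG Lys — nonsynonymous.
Codon 3: AAG Lys / AAG Lys — identical.
Codon 4: CTA Leu / GTT Val — nonsynonymous.
Codon 5: TAC Tyr / TAC Tyr — identical.
Codon 6: TTC Phe / ATT Ile — nonsynonymous.
Codon 7: ACC Thr / GCT Ala — nonsynonymous.
Nonsynonymous differences: 5.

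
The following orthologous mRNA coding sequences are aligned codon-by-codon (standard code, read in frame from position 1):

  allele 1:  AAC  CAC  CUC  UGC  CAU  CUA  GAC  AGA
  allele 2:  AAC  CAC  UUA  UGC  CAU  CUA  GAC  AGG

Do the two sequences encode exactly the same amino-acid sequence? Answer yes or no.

yes

Codon 1: AAC Asn / AAC Asn — identical.
Codon 2: CAC His / CAC His — identical.
Codon 3: CUC Leu / UUA Leu — synonymous.
Codon 4: UGC Cys / UGC Cys — identical.
Codon 5: CAU His / CAU His — identical.
Codon 6: CUA Leu / CUA Leu — identical.
Codon 7: GAC Asp / GAC Asp — identical.
Codon 8: AGA Arg / AGG Arg — synonymous.
Nonsynonymous differences: 0 → same protein.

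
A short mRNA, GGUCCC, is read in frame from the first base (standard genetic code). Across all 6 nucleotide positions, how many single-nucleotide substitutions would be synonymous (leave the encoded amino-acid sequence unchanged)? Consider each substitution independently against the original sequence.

Codon 1 (GGU, Gly): 3 synonymous substitutions.
Codon 2 (CCC, Pro): 3 synonymous substitutions.
Total: 3 + 3 = 6.

6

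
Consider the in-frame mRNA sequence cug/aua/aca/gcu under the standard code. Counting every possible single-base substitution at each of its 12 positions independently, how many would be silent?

12

Codon 1 (CUG, Leu): 4 synonymous substitutions.
Codon 2 (AUA, Ile): 2 synonymous substitutions.
Codon 3 (ACA, Thr): 3 synonymous substitutions.
Codon 4 (GCU, Ala): 3 synonymous substitutions.
Total: 4 + 2 + 3 + 3 = 12.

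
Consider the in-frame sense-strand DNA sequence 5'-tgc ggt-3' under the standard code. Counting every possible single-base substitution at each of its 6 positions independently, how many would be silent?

Codon 1 (TGC, Cys): 1 synonymous substitution.
Codon 2 (GGT, Gly): 3 synonymous substitutions.
Total: 1 + 3 = 4.

4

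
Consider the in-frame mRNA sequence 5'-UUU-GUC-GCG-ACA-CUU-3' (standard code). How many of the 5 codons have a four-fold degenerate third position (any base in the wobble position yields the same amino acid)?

Codon 1 UUU (Phe): third position 2-fold.
Codon 2 GUC (Val): third position 4-fold.
Codon 3 GCG (Ala): third position 4-fold.
Codon 4 ACA (Thr): third position 4-fold.
Codon 5 CUU (Leu): third position 4-fold.
Four-fold degenerate third positions: 4.

4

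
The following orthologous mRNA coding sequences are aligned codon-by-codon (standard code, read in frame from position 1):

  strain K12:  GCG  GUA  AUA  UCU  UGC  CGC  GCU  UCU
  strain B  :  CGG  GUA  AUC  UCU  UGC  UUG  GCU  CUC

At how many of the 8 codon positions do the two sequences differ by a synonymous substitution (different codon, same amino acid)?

1

Codon 1: GCG Ala / CGG Arg — nonsynonymous.
Codon 2: GUA Val / GUA Val — identical.
Codon 3: AUA Ile / AUC Ile — synonymous.
Codon 4: UCU Ser / UCU Ser — identical.
Codon 5: UGC Cys / UGC Cys — identical.
Codon 6: CGC Arg / UUG Leu — nonsynonymous.
Codon 7: GCU Ala / GCU Ala — identical.
Codon 8: UCU Ser / CUC Leu — nonsynonymous.
Synonymous differences: 1.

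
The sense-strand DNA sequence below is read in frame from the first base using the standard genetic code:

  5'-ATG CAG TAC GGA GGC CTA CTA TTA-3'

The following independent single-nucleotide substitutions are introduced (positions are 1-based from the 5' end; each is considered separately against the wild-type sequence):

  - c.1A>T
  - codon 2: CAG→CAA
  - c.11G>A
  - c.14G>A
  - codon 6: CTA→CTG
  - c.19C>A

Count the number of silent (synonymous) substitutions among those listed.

Codon 1: ATG (Met) → TTG (Leu) — missense.
Codon 2: CAG (Gln) → CAA (Gln) — synonymous.
Codon 4: GGA (Gly) → GAA (Glu) — missense.
Codon 5: GGC (Gly) → GAC (Asp) — missense.
Codon 6: CTA (Leu) → CTG (Leu) — synonymous.
Codon 7: CTA (Leu) → ATA (Ile) — missense.
Synonymous: 2 of 6.

2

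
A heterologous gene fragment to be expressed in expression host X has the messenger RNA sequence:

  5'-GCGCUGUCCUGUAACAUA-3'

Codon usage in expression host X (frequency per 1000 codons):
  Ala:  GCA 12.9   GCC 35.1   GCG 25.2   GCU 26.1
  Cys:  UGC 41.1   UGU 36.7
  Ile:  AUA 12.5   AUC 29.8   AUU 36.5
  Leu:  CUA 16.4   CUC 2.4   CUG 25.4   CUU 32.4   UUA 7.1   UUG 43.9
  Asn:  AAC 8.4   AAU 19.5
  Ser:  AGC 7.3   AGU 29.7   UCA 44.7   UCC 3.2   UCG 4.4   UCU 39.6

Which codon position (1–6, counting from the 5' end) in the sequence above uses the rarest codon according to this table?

3

Codon 1 GCG (Ala): 25.2 per 1000.
Codon 2 CUG (Leu): 25.4 per 1000.
Codon 3 UCC (Ser): 3.2 per 1000.
Codon 4 UGU (Cys): 36.7 per 1000.
Codon 5 AAC (Asn): 8.4 per 1000.
Codon 6 AUA (Ile): 12.5 per 1000.
Lowest frequency is 3.2 at codon 3.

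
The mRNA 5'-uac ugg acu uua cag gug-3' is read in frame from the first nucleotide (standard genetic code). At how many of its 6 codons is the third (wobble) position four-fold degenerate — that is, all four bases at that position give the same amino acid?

2

Codon 1 UAC (Tyr): third position 2-fold.
Codon 2 UGG (Trp): third position 1-fold.
Codon 3 ACU (Thr): third position 4-fold.
Codon 4 UUA (Leu): third position 2-fold.
Codon 5 CAG (Gln): third position 2-fold.
Codon 6 GUG (Val): third position 4-fold.
Four-fold degenerate third positions: 2.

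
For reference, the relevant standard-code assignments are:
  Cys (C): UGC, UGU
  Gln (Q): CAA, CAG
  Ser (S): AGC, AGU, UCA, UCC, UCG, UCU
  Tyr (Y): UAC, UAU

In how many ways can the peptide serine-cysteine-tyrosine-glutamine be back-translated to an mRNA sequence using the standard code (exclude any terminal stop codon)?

Ser: 6 codons.
Cys: 2 codons.
Tyr: 2 codons.
Gln: 2 codons.
6 × 2 × 2 × 2 = 48.

48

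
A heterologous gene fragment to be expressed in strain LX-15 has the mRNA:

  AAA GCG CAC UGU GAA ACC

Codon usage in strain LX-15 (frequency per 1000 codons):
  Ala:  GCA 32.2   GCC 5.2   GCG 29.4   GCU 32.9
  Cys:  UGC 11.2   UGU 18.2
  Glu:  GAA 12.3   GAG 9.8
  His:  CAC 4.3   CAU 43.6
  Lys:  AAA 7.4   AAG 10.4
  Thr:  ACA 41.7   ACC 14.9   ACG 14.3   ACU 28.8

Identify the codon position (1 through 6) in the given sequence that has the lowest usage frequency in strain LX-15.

Codon 1 AAA (Lys): 7.4 per 1000.
Codon 2 GCG (Ala): 29.4 per 1000.
Codon 3 CAC (His): 4.3 per 1000.
Codon 4 UGU (Cys): 18.2 per 1000.
Codon 5 GAA (Glu): 12.3 per 1000.
Codon 6 ACC (Thr): 14.9 per 1000.
Lowest frequency is 4.3 at codon 3.

3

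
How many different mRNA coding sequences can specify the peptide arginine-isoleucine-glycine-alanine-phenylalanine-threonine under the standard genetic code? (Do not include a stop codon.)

Arg: 6 codons.
Ile: 3 codons.
Gly: 4 codons.
Ala: 4 codons.
Phe: 2 codons.
Thr: 4 codons.
6 × 3 × 4 × 4 × 2 × 4 = 2304.

2304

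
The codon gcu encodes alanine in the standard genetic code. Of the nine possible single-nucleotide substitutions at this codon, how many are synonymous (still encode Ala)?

Position 1: none → 0 synonymous.
Position 2: none → 0 synonymous.
Position 3: GCC, GCA, GCG → 3 synonymous.
Total: 0 + 0 + 3 = 3.

3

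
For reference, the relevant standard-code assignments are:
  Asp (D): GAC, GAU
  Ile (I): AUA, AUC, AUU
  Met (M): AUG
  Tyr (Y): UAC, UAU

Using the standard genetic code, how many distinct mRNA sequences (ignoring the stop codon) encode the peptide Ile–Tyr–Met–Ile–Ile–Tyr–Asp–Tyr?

Ile: 3 codons.
Tyr: 2 codons.
Met: 1 codon.
Ile: 3 codons.
Ile: 3 codons.
Tyr: 2 codons.
Asp: 2 codons.
Tyr: 2 codons.
3 × 2 × 1 × 3 × 3 × 2 × 2 × 2 = 432.

432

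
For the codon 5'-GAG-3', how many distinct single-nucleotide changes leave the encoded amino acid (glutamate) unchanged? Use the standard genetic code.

Position 1: none → 0 synonymous.
Position 2: none → 0 synonymous.
Position 3: GAA → 1 synonymous.
Total: 0 + 0 + 1 = 1.

1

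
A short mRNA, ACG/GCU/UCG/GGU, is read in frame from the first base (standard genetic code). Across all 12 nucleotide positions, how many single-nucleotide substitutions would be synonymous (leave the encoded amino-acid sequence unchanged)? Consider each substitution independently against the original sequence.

Codon 1 (ACG, Thr): 3 synonymous substitutions.
Codon 2 (GCU, Ala): 3 synonymous substitutions.
Codon 3 (UCG, Ser): 3 synonymous substitutions.
Codon 4 (GGU, Gly): 3 synonymous substitutions.
Total: 3 + 3 + 3 + 3 = 12.

12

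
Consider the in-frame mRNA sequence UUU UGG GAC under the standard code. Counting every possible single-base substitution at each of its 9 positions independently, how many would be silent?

2

Codon 1 (UUU, Phe): 1 synonymous substitution.
Codon 2 (UGG, Trp): 0 synonymous substitutions.
Codon 3 (GAC, Asp): 1 synonymous substitution.
Total: 1 + 0 + 1 = 2.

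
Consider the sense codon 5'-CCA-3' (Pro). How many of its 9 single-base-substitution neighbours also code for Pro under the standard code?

Position 1: none → 0 synonymous.
Position 2: none → 0 synonymous.
Position 3: CCU, CCC, CCG → 3 synonymous.
Total: 0 + 0 + 3 = 3.

3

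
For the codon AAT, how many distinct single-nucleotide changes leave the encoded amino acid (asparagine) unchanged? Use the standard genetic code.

1

Position 1: none → 0 synonymous.
Position 2: none → 0 synonymous.
Position 3: AAC → 1 synonymous.
Total: 0 + 0 + 1 = 1.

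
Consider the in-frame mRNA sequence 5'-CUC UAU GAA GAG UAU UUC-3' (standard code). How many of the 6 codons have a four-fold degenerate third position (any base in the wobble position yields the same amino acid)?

1

Codon 1 CUC (Leu): third position 4-fold.
Codon 2 UAU (Tyr): third position 2-fold.
Codon 3 GAA (Glu): third position 2-fold.
Codon 4 GAG (Glu): third position 2-fold.
Codon 5 UAU (Tyr): third position 2-fold.
Codon 6 UUC (Phe): third position 2-fold.
Four-fold degenerate third positions: 1.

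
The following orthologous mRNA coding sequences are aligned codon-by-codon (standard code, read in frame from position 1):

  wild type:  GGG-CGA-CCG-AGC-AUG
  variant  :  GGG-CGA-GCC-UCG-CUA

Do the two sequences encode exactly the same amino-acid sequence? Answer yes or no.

Codon 1: GGG Gly / GGG Gly — identical.
Codon 2: CGA Arg / CGA Arg — identical.
Codon 3: CCG Pro / GCC Ala — nonsynonymous.
Codon 4: AGC Ser / UCG Ser — synonymous.
Codon 5: AUG Met / CUA Leu — nonsynonymous.
Nonsynonymous differences: 2 → different protein.

no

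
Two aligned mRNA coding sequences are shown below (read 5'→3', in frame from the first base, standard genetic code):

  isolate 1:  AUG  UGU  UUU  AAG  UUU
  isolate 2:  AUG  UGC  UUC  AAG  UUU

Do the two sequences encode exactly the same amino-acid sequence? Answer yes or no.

yes

Codon 1: AUG Met / AUG Met — identical.
Codon 2: UGU Cys / UGC Cys — synonymous.
Codon 3: UUU Phe / UUC Phe — synonymous.
Codon 4: AAG Lys / AAG Lys — identical.
Codon 5: UUU Phe / UUU Phe — identical.
Nonsynonymous differences: 0 → same protein.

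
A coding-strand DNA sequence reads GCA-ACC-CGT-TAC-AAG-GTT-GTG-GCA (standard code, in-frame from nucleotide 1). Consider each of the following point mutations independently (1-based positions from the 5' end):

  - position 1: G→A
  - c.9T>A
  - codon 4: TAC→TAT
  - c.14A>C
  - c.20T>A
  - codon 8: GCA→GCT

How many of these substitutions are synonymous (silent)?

3

Codon 1: GCA (Ala) → ACA (Thr) — missense.
Codon 3: CGT (Arg) → CGA (Arg) — synonymous.
Codon 4: TAC (Tyr) → TAT (Tyr) — synonymous.
Codon 5: AAG (Lys) → ACG (Thr) — missense.
Codon 7: GTG (Val) → GAG (Glu) — missense.
Codon 8: GCA (Ala) → GCT (Ala) — synonymous.
Synonymous: 3 of 6.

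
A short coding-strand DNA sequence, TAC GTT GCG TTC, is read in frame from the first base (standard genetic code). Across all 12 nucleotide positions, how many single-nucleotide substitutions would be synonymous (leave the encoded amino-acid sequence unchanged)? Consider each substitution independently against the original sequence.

Codon 1 (TAC, Tyr): 1 synonymous substitution.
Codon 2 (GTT, Val): 3 synonymous substitutions.
Codon 3 (GCG, Ala): 3 synonymous substitutions.
Codon 4 (TTC, Phe): 1 synonymous substitution.
Total: 1 + 3 + 3 + 1 = 8.

8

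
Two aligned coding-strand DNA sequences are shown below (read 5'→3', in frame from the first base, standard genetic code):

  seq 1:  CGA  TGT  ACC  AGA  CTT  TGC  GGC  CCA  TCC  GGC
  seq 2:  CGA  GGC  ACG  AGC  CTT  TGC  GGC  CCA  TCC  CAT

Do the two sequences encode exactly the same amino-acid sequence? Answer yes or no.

no

Codon 1: CGA Arg / CGA Arg — identical.
Codon 2: TGT Cys / GGC Gly — nonsynonymous.
Codon 3: ACC Thr / ACG Thr — synonymous.
Codon 4: AGA Arg / AGC Ser — nonsynonymous.
Codon 5: CTT Leu / CTT Leu — identical.
Codon 6: TGC Cys / TGC Cys — identical.
Codon 7: GGC Gly / GGC Gly — identical.
Codon 8: CCA Pro / CCA Pro — identical.
Codon 9: TCC Ser / TCC Ser — identical.
Codon 10: GGC Gly / CAT His — nonsynonymous.
Nonsynonymous differences: 3 → different protein.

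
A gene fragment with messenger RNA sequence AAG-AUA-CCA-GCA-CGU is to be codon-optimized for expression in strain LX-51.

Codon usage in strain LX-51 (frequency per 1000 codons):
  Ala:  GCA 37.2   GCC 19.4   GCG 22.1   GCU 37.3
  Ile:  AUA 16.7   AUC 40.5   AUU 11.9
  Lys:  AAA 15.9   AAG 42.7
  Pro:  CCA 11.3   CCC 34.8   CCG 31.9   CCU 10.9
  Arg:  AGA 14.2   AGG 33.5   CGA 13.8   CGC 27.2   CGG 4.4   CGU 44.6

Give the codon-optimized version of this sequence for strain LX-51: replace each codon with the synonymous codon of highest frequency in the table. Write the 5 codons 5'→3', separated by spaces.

AAG AUC CCC GCU CGU

Codon 1 (Lys): best is AAG at 42.7.
Codon 2 (Ile): best is AUC at 40.5.
Codon 3 (Pro): best is CCC at 34.8.
Codon 4 (Ala): best is GCU at 37.3.
Codon 5 (Arg): best is CGU at 44.6.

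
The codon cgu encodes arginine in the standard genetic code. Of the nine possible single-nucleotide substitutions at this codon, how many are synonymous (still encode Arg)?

Position 1: none → 0 synonymous.
Position 2: none → 0 synonymous.
Position 3: CGC, CGA, CGG → 3 synonymous.
Total: 0 + 0 + 3 = 3.

3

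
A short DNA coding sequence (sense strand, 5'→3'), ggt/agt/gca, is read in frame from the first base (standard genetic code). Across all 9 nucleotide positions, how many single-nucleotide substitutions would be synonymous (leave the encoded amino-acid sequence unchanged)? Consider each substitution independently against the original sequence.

7

Codon 1 (GGT, Gly): 3 synonymous substitutions.
Codon 2 (AGT, Ser): 1 synonymous substitution.
Codon 3 (GCA, Ala): 3 synonymous substitutions.
Total: 3 + 1 + 3 = 7.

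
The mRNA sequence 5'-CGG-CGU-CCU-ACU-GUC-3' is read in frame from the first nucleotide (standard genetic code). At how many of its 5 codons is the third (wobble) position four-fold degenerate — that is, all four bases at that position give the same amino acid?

5

Codon 1 CGG (Arg): third position 4-fold.
Codon 2 CGU (Arg): third position 4-fold.
Codon 3 CCU (Pro): third position 4-fold.
Codon 4 ACU (Thr): third position 4-fold.
Codon 5 GUC (Val): third position 4-fold.
Four-fold degenerate third positions: 5.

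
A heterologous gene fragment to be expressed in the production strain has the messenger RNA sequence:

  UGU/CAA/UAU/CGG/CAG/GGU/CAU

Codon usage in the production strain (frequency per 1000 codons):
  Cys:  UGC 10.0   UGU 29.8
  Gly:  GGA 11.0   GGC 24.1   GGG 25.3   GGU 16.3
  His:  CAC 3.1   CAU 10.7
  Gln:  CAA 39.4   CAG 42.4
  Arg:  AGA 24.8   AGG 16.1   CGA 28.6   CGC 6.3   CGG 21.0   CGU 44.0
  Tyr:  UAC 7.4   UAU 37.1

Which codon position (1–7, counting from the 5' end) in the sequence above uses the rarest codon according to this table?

Codon 1 UGU (Cys): 29.8 per 1000.
Codon 2 CAA (Gln): 39.4 per 1000.
Codon 3 UAU (Tyr): 37.1 per 1000.
Codon 4 CGG (Arg): 21.0 per 1000.
Codon 5 CAG (Gln): 42.4 per 1000.
Codon 6 GGU (Gly): 16.3 per 1000.
Codon 7 CAU (His): 10.7 per 1000.
Lowest frequency is 10.7 at codon 7.

7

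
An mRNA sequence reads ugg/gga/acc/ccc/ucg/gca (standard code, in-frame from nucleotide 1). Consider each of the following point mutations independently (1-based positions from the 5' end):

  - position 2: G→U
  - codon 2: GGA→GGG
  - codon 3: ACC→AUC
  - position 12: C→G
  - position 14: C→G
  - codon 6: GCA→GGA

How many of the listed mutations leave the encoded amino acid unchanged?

Codon 1: UGG (Trp) → UUG (Leu) — missense.
Codon 2: GGA (Gly) → GGG (Gly) — synonymous.
Codon 3: ACC (Thr) → AUC (Ile) — missense.
Codon 4: CCC (Pro) → CCG (Pro) — synonymous.
Codon 5: UCG (Ser) → UGG (Trp) — missense.
Codon 6: GCA (Ala) → GGA (Gly) — missense.
Synonymous: 2 of 6.

2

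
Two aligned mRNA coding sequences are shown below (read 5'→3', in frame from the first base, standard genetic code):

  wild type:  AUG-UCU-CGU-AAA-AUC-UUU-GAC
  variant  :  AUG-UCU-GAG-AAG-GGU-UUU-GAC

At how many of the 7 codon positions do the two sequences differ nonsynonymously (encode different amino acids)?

2

Codon 1: AUG Met / AUG Met — identical.
Codon 2: UCU Ser / UCU Ser — identical.
Codon 3: CGU Arg / GAG Glu — nonsynonymous.
Codon 4: AAA Lys / AAG Lys — synonymous.
Codon 5: AUC Ile / GGU Gly — nonsynonymous.
Codon 6: UUU Phe / UUU Phe — identical.
Codon 7: GAC Asp / GAC Asp — identical.
Nonsynonymous differences: 2.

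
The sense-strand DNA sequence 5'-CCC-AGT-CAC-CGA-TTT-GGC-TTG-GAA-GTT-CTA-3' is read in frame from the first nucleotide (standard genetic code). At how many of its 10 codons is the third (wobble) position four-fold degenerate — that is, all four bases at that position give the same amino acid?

5

Codon 1 CCC (Pro): third position 4-fold.
Codon 2 AGT (Ser): third position 2-fold.
Codon 3 CAC (His): third position 2-fold.
Codon 4 CGA (Arg): third position 4-fold.
Codon 5 TTT (Phe): third position 2-fold.
Codon 6 GGC (Gly): third position 4-fold.
Codon 7 TTG (Leu): third position 2-fold.
Codon 8 GAA (Glu): third position 2-fold.
Codon 9 GTT (Val): third position 4-fold.
Codon 10 CTA (Leu): third position 4-fold.
Four-fold degenerate third positions: 5.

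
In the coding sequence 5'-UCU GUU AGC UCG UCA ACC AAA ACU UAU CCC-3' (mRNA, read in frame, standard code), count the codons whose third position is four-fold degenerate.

7

Codon 1 UCU (Ser): third position 4-fold.
Codon 2 GUU (Val): third position 4-fold.
Codon 3 AGC (Ser): third position 2-fold.
Codon 4 UCG (Ser): third position 4-fold.
Codon 5 UCA (Ser): third position 4-fold.
Codon 6 ACC (Thr): third position 4-fold.
Codon 7 AAA (Lys): third position 2-fold.
Codon 8 ACU (Thr): third position 4-fold.
Codon 9 UAU (Tyr): third position 2-fold.
Codon 10 CCC (Pro): third position 4-fold.
Four-fold degenerate third positions: 7.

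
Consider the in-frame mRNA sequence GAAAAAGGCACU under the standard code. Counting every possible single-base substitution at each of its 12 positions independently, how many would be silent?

8

Codon 1 (GAA, Glu): 1 synonymous substitution.
Codon 2 (AAA, Lys): 1 synonymous substitution.
Codon 3 (GGC, Gly): 3 synonymous substitutions.
Codon 4 (ACU, Thr): 3 synonymous substitutions.
Total: 1 + 1 + 3 + 3 = 8.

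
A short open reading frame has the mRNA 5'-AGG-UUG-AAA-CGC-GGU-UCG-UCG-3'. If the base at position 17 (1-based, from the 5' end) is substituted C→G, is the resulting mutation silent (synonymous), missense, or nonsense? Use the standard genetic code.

missense

Position 17 falls in codon 6: UCG → Ser.
After the substitution the codon is UGG → Trp.
Ser ≠ Trp, so this is a missense mutation.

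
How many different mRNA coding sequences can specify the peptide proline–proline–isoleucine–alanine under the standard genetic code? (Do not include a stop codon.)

Pro: 4 codons.
Pro: 4 codons.
Ile: 3 codons.
Ala: 4 codons.
4 × 4 × 3 × 4 = 192.

192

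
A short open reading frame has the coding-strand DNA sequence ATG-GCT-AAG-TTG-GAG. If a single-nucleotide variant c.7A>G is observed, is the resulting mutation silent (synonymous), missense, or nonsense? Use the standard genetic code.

missense

Position 7 falls in codon 3: AAG → Lys.
After the substitution the codon is GAG → Glu.
Lys ≠ Glu, so this is a missense mutation.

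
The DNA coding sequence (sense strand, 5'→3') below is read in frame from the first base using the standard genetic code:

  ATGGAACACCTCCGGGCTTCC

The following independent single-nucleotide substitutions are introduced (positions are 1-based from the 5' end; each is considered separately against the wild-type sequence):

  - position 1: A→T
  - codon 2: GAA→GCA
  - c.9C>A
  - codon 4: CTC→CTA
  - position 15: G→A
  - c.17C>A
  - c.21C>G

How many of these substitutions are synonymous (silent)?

Codon 1: ATG (Met) → TTG (Leu) — missense.
Codon 2: GAA (Glu) → GCA (Ala) — missense.
Codon 3: CAC (His) → CAA (Gln) — missense.
Codon 4: CTC (Leu) → CTA (Leu) — synonymous.
Codon 5: CGG (Arg) → CGA (Arg) — synonymous.
Codon 6: GCT (Ala) → GAT (Asp) — missense.
Codon 7: TCC (Ser) → TCG (Ser) — synonymous.
Synonymous: 3 of 7.

3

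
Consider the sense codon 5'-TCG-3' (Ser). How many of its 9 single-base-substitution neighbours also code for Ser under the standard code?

Position 1: none → 0 synonymous.
Position 2: none → 0 synonymous.
Position 3: TCT, TCC, TCA → 3 synonymous.
Total: 0 + 0 + 3 = 3.

3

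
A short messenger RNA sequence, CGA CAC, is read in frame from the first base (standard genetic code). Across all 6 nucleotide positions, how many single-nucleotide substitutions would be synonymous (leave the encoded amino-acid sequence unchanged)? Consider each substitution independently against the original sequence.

Codon 1 (CGA, Arg): 4 synonymous substitutions.
Codon 2 (CAC, His): 1 synonymous substitution.
Total: 4 + 1 = 5.

5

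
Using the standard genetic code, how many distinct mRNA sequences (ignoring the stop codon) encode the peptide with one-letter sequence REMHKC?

96

Arg: 6 codons.
Glu: 2 codons.
Met: 1 codon.
His: 2 codons.
Lys: 2 codons.
Cys: 2 codons.
6 × 2 × 1 × 2 × 2 × 2 = 96.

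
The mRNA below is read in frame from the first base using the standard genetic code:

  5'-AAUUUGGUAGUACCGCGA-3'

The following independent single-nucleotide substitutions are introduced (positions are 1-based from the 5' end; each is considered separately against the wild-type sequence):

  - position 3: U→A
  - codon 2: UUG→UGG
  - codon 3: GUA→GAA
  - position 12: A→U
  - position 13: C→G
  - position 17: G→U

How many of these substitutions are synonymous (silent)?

Codon 1: AAU (Asn) → AAA (Lys) — missense.
Codon 2: UUG (Leu) → UGG (Trp) — missense.
Codon 3: GUA (Val) → GAA (Glu) — missense.
Codon 4: GUA (Val) → GUU (Val) — synonymous.
Codon 5: CCG (Pro) → GCG (Ala) — missense.
Codon 6: CGA (Arg) → CUA (Leu) — missense.
Synonymous: 1 of 6.

1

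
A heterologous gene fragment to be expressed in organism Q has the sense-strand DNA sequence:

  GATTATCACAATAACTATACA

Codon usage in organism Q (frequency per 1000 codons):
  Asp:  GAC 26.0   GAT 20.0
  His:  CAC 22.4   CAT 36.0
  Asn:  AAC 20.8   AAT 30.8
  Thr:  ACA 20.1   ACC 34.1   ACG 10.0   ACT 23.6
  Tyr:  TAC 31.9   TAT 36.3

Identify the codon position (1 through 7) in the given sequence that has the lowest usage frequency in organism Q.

Codon 1 GAT (Asp): 20.0 per 1000.
Codon 2 TAT (Tyr): 36.3 per 1000.
Codon 3 CAC (His): 22.4 per 1000.
Codon 4 AAT (Asn): 30.8 per 1000.
Codon 5 AAC (Asn): 20.8 per 1000.
Codon 6 TAT (Tyr): 36.3 per 1000.
Codon 7 ACA (Thr): 20.1 per 1000.
Lowest frequency is 20.0 at codon 1.

1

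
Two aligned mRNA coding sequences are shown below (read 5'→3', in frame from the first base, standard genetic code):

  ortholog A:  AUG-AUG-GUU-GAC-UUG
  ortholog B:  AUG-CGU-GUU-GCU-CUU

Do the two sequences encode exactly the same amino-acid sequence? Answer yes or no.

Codon 1: AUG Met / AUG Met — identical.
Codon 2: AUG Met / CGU Arg — nonsynonymous.
Codon 3: GUU Val / GUU Val — identical.
Codon 4: GAC Asp / GCU Ala — nonsynonymous.
Codon 5: UUG Leu / CUU Leu — synonymous.
Nonsynonymous differences: 2 → different protein.

no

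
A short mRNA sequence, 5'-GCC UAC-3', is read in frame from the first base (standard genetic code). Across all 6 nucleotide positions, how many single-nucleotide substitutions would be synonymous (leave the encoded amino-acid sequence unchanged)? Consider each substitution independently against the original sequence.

4

Codon 1 (GCC, Ala): 3 synonymous substitutions.
Codon 2 (UAC, Tyr): 1 synonymous substitution.
Total: 3 + 1 = 4.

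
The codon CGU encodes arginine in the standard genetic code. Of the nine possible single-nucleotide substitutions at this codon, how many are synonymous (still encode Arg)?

3

Position 1: none → 0 synonymous.
Position 2: none → 0 synonymous.
Position 3: CGC, CGA, CGG → 3 synonymous.
Total: 0 + 0 + 3 = 3.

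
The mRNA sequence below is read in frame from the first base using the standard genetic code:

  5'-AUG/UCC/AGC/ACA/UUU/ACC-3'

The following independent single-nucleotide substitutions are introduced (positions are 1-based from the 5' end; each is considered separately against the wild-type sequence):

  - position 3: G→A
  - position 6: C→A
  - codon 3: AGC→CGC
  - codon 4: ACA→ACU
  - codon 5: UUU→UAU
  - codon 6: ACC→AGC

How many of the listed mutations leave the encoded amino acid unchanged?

2

Codon 1: AUG (Met) → AUA (Ile) — missense.
Codon 2: UCC (Ser) → UCA (Ser) — synonymous.
Codon 3: AGC (Ser) → CGC (Arg) — missense.
Codon 4: ACA (Thr) → ACU (Thr) — synonymous.
Codon 5: UUU (Phe) → UAU (Tyr) — missense.
Codon 6: ACC (Thr) → AGC (Ser) — missense.
Synonymous: 2 of 6.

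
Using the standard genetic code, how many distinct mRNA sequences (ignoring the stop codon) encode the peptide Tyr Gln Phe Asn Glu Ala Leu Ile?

Tyr: 2 codons.
Gln: 2 codons.
Phe: 2 codons.
Asn: 2 codons.
Glu: 2 codons.
Ala: 4 codons.
Leu: 6 codons.
Ile: 3 codons.
2 × 2 × 2 × 2 × 2 × 4 × 6 × 3 = 2304.

2304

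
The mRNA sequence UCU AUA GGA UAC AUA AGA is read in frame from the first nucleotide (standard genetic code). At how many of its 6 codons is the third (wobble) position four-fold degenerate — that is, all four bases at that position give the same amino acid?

2

Codon 1 UCU (Ser): third position 4-fold.
Codon 2 AUA (Ile): third position 3-fold.
Codon 3 GGA (Gly): third position 4-fold.
Codon 4 UAC (Tyr): third position 2-fold.
Codon 5 AUA (Ile): third position 3-fold.
Codon 6 AGA (Arg): third position 2-fold.
Four-fold degenerate third positions: 2.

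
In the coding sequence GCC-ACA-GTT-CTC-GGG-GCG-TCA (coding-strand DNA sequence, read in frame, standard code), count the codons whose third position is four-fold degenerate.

Codon 1 GCC (Ala): third position 4-fold.
Codon 2 ACA (Thr): third position 4-fold.
Codon 3 GTT (Val): third position 4-fold.
Codon 4 CTC (Leu): third position 4-fold.
Codon 5 GGG (Gly): third position 4-fold.
Codon 6 GCG (Ala): third position 4-fold.
Codon 7 TCA (Ser): third position 4-fold.
Four-fold degenerate third positions: 7.

7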